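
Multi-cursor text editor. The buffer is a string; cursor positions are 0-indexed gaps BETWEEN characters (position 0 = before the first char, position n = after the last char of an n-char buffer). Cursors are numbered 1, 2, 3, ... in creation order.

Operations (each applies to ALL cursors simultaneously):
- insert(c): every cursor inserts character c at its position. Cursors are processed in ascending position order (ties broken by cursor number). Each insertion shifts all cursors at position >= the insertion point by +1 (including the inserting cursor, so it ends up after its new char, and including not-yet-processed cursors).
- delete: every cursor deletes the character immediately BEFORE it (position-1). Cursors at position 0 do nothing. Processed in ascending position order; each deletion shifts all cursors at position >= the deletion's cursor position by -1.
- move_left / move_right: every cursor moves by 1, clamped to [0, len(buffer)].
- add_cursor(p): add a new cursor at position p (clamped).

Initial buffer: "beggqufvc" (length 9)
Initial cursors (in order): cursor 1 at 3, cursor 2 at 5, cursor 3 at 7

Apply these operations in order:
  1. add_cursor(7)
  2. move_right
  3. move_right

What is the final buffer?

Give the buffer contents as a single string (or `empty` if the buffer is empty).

After op 1 (add_cursor(7)): buffer="beggqufvc" (len 9), cursors c1@3 c2@5 c3@7 c4@7, authorship .........
After op 2 (move_right): buffer="beggqufvc" (len 9), cursors c1@4 c2@6 c3@8 c4@8, authorship .........
After op 3 (move_right): buffer="beggqufvc" (len 9), cursors c1@5 c2@7 c3@9 c4@9, authorship .........

Answer: beggqufvc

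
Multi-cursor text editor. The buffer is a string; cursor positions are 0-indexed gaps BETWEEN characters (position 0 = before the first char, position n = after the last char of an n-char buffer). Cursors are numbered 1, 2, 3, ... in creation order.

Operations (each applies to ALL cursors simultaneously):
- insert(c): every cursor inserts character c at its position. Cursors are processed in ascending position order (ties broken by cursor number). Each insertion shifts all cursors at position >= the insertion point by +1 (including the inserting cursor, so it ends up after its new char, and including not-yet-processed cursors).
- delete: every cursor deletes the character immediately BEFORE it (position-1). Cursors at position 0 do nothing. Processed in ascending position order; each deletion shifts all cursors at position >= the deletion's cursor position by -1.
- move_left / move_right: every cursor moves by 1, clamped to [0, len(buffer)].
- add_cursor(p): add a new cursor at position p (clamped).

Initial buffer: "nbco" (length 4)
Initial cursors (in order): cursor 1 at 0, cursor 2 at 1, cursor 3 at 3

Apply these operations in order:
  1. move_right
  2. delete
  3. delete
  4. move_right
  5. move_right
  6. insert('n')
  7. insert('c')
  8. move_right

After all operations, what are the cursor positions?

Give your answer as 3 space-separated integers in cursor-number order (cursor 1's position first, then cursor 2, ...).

Answer: 6 6 6

Derivation:
After op 1 (move_right): buffer="nbco" (len 4), cursors c1@1 c2@2 c3@4, authorship ....
After op 2 (delete): buffer="c" (len 1), cursors c1@0 c2@0 c3@1, authorship .
After op 3 (delete): buffer="" (len 0), cursors c1@0 c2@0 c3@0, authorship 
After op 4 (move_right): buffer="" (len 0), cursors c1@0 c2@0 c3@0, authorship 
After op 5 (move_right): buffer="" (len 0), cursors c1@0 c2@0 c3@0, authorship 
After op 6 (insert('n')): buffer="nnn" (len 3), cursors c1@3 c2@3 c3@3, authorship 123
After op 7 (insert('c')): buffer="nnnccc" (len 6), cursors c1@6 c2@6 c3@6, authorship 123123
After op 8 (move_right): buffer="nnnccc" (len 6), cursors c1@6 c2@6 c3@6, authorship 123123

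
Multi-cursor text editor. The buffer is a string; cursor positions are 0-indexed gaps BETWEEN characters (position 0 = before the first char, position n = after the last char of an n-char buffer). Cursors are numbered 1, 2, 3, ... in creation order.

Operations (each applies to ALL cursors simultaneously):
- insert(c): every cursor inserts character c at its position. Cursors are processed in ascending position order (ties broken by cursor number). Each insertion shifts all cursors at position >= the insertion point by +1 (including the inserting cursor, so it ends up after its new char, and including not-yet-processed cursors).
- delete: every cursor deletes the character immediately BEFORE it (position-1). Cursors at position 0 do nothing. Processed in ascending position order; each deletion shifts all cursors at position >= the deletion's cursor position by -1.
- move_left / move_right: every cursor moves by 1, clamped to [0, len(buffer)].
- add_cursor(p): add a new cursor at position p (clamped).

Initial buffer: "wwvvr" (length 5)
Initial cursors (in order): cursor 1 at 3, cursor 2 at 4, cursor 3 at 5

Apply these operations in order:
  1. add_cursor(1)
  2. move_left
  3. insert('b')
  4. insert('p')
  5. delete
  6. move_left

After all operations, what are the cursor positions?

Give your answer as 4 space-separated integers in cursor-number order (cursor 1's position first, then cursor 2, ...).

After op 1 (add_cursor(1)): buffer="wwvvr" (len 5), cursors c4@1 c1@3 c2@4 c3@5, authorship .....
After op 2 (move_left): buffer="wwvvr" (len 5), cursors c4@0 c1@2 c2@3 c3@4, authorship .....
After op 3 (insert('b')): buffer="bwwbvbvbr" (len 9), cursors c4@1 c1@4 c2@6 c3@8, authorship 4..1.2.3.
After op 4 (insert('p')): buffer="bpwwbpvbpvbpr" (len 13), cursors c4@2 c1@6 c2@9 c3@12, authorship 44..11.22.33.
After op 5 (delete): buffer="bwwbvbvbr" (len 9), cursors c4@1 c1@4 c2@6 c3@8, authorship 4..1.2.3.
After op 6 (move_left): buffer="bwwbvbvbr" (len 9), cursors c4@0 c1@3 c2@5 c3@7, authorship 4..1.2.3.

Answer: 3 5 7 0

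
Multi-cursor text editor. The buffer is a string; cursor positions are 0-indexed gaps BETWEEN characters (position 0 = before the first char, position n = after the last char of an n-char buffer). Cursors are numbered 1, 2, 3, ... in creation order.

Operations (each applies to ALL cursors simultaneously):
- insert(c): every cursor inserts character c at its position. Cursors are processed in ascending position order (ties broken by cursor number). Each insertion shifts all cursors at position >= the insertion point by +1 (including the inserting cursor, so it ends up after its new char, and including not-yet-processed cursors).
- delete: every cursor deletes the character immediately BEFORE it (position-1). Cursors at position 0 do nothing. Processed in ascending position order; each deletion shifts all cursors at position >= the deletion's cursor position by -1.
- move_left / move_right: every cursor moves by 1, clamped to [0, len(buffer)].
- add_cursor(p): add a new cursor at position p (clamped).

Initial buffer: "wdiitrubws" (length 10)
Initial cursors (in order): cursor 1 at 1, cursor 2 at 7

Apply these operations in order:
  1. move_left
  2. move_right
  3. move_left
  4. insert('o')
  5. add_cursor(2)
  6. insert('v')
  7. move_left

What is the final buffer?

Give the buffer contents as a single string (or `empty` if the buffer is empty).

After op 1 (move_left): buffer="wdiitrubws" (len 10), cursors c1@0 c2@6, authorship ..........
After op 2 (move_right): buffer="wdiitrubws" (len 10), cursors c1@1 c2@7, authorship ..........
After op 3 (move_left): buffer="wdiitrubws" (len 10), cursors c1@0 c2@6, authorship ..........
After op 4 (insert('o')): buffer="owdiitroubws" (len 12), cursors c1@1 c2@8, authorship 1......2....
After op 5 (add_cursor(2)): buffer="owdiitroubws" (len 12), cursors c1@1 c3@2 c2@8, authorship 1......2....
After op 6 (insert('v')): buffer="ovwvdiitrovubws" (len 15), cursors c1@2 c3@4 c2@11, authorship 11.3.....22....
After op 7 (move_left): buffer="ovwvdiitrovubws" (len 15), cursors c1@1 c3@3 c2@10, authorship 11.3.....22....

Answer: ovwvdiitrovubws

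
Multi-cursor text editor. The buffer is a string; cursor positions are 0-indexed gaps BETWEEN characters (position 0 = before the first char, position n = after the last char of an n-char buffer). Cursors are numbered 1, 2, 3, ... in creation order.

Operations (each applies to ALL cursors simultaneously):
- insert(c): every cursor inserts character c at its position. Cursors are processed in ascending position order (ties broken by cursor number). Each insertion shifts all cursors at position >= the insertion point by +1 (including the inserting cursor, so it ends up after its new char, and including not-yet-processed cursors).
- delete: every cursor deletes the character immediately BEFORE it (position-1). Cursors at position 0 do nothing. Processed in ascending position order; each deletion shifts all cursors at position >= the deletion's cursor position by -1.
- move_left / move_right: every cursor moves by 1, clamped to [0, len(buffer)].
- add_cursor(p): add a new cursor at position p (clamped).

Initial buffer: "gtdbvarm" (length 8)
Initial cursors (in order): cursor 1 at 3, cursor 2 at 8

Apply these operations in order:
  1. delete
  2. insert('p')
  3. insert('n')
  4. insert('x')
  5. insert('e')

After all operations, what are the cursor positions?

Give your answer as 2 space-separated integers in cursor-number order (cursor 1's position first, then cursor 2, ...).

Answer: 6 14

Derivation:
After op 1 (delete): buffer="gtbvar" (len 6), cursors c1@2 c2@6, authorship ......
After op 2 (insert('p')): buffer="gtpbvarp" (len 8), cursors c1@3 c2@8, authorship ..1....2
After op 3 (insert('n')): buffer="gtpnbvarpn" (len 10), cursors c1@4 c2@10, authorship ..11....22
After op 4 (insert('x')): buffer="gtpnxbvarpnx" (len 12), cursors c1@5 c2@12, authorship ..111....222
After op 5 (insert('e')): buffer="gtpnxebvarpnxe" (len 14), cursors c1@6 c2@14, authorship ..1111....2222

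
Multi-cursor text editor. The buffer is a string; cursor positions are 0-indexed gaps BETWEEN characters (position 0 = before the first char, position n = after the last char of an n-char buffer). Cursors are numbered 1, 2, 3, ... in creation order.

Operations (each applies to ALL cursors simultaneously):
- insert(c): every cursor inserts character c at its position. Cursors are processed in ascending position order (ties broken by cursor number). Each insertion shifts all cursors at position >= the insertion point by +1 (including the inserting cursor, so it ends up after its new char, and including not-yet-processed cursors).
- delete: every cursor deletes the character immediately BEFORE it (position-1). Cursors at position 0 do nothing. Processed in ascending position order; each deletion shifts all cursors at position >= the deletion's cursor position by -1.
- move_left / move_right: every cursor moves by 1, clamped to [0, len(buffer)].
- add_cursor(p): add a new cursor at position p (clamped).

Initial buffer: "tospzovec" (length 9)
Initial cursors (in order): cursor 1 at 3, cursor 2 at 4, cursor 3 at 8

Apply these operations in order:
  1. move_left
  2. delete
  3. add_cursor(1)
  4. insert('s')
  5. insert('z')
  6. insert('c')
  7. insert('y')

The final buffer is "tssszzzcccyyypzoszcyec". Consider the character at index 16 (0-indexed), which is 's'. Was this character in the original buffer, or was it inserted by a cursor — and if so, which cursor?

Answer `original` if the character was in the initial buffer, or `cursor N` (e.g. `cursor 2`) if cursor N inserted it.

Answer: cursor 3

Derivation:
After op 1 (move_left): buffer="tospzovec" (len 9), cursors c1@2 c2@3 c3@7, authorship .........
After op 2 (delete): buffer="tpzoec" (len 6), cursors c1@1 c2@1 c3@4, authorship ......
After op 3 (add_cursor(1)): buffer="tpzoec" (len 6), cursors c1@1 c2@1 c4@1 c3@4, authorship ......
After op 4 (insert('s')): buffer="tssspzosec" (len 10), cursors c1@4 c2@4 c4@4 c3@8, authorship .124...3..
After op 5 (insert('z')): buffer="tssszzzpzoszec" (len 14), cursors c1@7 c2@7 c4@7 c3@12, authorship .124124...33..
After op 6 (insert('c')): buffer="tssszzzcccpzoszcec" (len 18), cursors c1@10 c2@10 c4@10 c3@16, authorship .124124124...333..
After op 7 (insert('y')): buffer="tssszzzcccyyypzoszcyec" (len 22), cursors c1@13 c2@13 c4@13 c3@20, authorship .124124124124...3333..
Authorship (.=original, N=cursor N): . 1 2 4 1 2 4 1 2 4 1 2 4 . . . 3 3 3 3 . .
Index 16: author = 3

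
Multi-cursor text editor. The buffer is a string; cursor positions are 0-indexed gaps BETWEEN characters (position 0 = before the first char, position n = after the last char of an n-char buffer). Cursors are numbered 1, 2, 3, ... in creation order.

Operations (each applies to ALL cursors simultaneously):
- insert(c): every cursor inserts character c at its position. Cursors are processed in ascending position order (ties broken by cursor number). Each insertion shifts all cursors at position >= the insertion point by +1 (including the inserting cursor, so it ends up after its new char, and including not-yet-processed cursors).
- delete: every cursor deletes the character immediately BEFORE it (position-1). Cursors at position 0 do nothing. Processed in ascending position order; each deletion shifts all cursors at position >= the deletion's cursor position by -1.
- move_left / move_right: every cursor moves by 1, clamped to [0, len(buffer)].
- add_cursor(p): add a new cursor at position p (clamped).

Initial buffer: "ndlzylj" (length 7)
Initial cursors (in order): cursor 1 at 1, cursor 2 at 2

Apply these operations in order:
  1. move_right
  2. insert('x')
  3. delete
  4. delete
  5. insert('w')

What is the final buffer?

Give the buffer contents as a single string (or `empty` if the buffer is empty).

Answer: nwwzylj

Derivation:
After op 1 (move_right): buffer="ndlzylj" (len 7), cursors c1@2 c2@3, authorship .......
After op 2 (insert('x')): buffer="ndxlxzylj" (len 9), cursors c1@3 c2@5, authorship ..1.2....
After op 3 (delete): buffer="ndlzylj" (len 7), cursors c1@2 c2@3, authorship .......
After op 4 (delete): buffer="nzylj" (len 5), cursors c1@1 c2@1, authorship .....
After op 5 (insert('w')): buffer="nwwzylj" (len 7), cursors c1@3 c2@3, authorship .12....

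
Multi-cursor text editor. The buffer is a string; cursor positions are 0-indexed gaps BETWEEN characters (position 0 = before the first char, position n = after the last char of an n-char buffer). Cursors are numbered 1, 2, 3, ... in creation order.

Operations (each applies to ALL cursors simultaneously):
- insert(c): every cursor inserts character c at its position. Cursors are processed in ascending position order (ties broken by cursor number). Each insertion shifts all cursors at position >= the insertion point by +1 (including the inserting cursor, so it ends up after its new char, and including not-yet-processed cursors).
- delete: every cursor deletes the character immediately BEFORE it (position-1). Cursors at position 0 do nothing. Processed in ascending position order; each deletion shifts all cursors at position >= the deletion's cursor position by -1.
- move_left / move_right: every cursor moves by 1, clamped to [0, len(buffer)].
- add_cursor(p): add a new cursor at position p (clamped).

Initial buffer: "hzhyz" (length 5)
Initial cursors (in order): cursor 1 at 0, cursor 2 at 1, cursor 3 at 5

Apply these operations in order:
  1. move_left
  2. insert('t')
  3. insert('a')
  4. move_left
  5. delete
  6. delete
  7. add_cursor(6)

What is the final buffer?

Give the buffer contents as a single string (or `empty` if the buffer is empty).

Answer: ahzhaz

Derivation:
After op 1 (move_left): buffer="hzhyz" (len 5), cursors c1@0 c2@0 c3@4, authorship .....
After op 2 (insert('t')): buffer="tthzhytz" (len 8), cursors c1@2 c2@2 c3@7, authorship 12....3.
After op 3 (insert('a')): buffer="ttaahzhytaz" (len 11), cursors c1@4 c2@4 c3@10, authorship 1212....33.
After op 4 (move_left): buffer="ttaahzhytaz" (len 11), cursors c1@3 c2@3 c3@9, authorship 1212....33.
After op 5 (delete): buffer="tahzhyaz" (len 8), cursors c1@1 c2@1 c3@6, authorship 12....3.
After op 6 (delete): buffer="ahzhaz" (len 6), cursors c1@0 c2@0 c3@4, authorship 2...3.
After op 7 (add_cursor(6)): buffer="ahzhaz" (len 6), cursors c1@0 c2@0 c3@4 c4@6, authorship 2...3.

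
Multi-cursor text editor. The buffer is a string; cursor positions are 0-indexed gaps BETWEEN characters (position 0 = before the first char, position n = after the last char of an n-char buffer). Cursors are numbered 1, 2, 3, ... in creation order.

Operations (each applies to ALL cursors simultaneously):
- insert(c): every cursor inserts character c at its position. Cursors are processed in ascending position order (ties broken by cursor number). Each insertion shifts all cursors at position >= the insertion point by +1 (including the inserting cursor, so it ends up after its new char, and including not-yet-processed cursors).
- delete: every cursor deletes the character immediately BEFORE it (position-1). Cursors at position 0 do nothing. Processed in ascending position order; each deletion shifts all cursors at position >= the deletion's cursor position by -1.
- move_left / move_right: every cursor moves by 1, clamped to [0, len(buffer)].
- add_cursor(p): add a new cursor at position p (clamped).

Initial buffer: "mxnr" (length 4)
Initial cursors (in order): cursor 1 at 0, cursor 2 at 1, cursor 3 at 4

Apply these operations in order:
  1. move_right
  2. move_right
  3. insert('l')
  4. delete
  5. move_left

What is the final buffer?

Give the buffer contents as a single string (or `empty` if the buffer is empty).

Answer: mxnr

Derivation:
After op 1 (move_right): buffer="mxnr" (len 4), cursors c1@1 c2@2 c3@4, authorship ....
After op 2 (move_right): buffer="mxnr" (len 4), cursors c1@2 c2@3 c3@4, authorship ....
After op 3 (insert('l')): buffer="mxlnlrl" (len 7), cursors c1@3 c2@5 c3@7, authorship ..1.2.3
After op 4 (delete): buffer="mxnr" (len 4), cursors c1@2 c2@3 c3@4, authorship ....
After op 5 (move_left): buffer="mxnr" (len 4), cursors c1@1 c2@2 c3@3, authorship ....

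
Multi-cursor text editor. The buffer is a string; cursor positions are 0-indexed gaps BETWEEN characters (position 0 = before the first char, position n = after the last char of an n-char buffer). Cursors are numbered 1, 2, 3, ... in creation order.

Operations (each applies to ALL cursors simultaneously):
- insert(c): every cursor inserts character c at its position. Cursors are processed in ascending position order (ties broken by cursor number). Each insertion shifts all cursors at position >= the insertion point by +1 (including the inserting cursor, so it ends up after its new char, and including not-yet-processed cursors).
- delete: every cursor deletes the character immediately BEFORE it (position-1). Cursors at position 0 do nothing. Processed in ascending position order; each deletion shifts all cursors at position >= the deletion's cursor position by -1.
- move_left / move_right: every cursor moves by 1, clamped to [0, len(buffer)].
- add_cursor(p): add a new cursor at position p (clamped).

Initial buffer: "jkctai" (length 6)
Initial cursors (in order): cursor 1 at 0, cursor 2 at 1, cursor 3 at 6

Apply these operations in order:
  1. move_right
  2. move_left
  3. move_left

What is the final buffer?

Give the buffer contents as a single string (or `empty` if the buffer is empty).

Answer: jkctai

Derivation:
After op 1 (move_right): buffer="jkctai" (len 6), cursors c1@1 c2@2 c3@6, authorship ......
After op 2 (move_left): buffer="jkctai" (len 6), cursors c1@0 c2@1 c3@5, authorship ......
After op 3 (move_left): buffer="jkctai" (len 6), cursors c1@0 c2@0 c3@4, authorship ......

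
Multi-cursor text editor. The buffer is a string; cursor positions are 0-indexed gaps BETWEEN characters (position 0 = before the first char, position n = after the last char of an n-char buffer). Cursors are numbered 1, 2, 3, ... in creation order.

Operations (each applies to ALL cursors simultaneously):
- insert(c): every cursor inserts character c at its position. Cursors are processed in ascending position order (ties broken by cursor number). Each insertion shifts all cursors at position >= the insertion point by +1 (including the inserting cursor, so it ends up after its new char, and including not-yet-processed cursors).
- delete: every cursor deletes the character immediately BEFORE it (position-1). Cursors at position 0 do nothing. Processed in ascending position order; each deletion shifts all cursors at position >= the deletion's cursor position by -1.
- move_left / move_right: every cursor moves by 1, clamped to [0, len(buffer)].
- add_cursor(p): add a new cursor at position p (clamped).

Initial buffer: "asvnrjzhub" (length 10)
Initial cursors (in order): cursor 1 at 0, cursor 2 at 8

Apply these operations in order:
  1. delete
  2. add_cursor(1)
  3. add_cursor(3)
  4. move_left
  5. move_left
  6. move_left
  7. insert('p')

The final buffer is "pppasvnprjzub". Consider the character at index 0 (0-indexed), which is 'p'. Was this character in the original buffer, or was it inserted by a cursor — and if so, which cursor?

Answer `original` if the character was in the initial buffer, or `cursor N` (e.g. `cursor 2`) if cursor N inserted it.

Answer: cursor 1

Derivation:
After op 1 (delete): buffer="asvnrjzub" (len 9), cursors c1@0 c2@7, authorship .........
After op 2 (add_cursor(1)): buffer="asvnrjzub" (len 9), cursors c1@0 c3@1 c2@7, authorship .........
After op 3 (add_cursor(3)): buffer="asvnrjzub" (len 9), cursors c1@0 c3@1 c4@3 c2@7, authorship .........
After op 4 (move_left): buffer="asvnrjzub" (len 9), cursors c1@0 c3@0 c4@2 c2@6, authorship .........
After op 5 (move_left): buffer="asvnrjzub" (len 9), cursors c1@0 c3@0 c4@1 c2@5, authorship .........
After op 6 (move_left): buffer="asvnrjzub" (len 9), cursors c1@0 c3@0 c4@0 c2@4, authorship .........
After op 7 (insert('p')): buffer="pppasvnprjzub" (len 13), cursors c1@3 c3@3 c4@3 c2@8, authorship 134....2.....
Authorship (.=original, N=cursor N): 1 3 4 . . . . 2 . . . . .
Index 0: author = 1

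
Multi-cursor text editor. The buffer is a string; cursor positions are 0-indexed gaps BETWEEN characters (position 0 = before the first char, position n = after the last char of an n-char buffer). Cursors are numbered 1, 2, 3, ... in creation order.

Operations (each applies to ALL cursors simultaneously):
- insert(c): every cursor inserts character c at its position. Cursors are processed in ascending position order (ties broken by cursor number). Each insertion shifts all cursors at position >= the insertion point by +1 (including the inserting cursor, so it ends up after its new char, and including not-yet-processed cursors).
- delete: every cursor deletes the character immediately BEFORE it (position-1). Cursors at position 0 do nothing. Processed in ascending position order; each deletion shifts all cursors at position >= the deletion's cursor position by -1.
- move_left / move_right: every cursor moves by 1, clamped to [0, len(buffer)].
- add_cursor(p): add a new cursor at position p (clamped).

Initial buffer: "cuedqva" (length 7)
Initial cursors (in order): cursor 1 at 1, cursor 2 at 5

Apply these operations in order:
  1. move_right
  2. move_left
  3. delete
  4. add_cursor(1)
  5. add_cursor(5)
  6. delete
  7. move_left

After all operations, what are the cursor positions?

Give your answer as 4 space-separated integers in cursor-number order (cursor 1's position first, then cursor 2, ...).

After op 1 (move_right): buffer="cuedqva" (len 7), cursors c1@2 c2@6, authorship .......
After op 2 (move_left): buffer="cuedqva" (len 7), cursors c1@1 c2@5, authorship .......
After op 3 (delete): buffer="uedva" (len 5), cursors c1@0 c2@3, authorship .....
After op 4 (add_cursor(1)): buffer="uedva" (len 5), cursors c1@0 c3@1 c2@3, authorship .....
After op 5 (add_cursor(5)): buffer="uedva" (len 5), cursors c1@0 c3@1 c2@3 c4@5, authorship .....
After op 6 (delete): buffer="ev" (len 2), cursors c1@0 c3@0 c2@1 c4@2, authorship ..
After op 7 (move_left): buffer="ev" (len 2), cursors c1@0 c2@0 c3@0 c4@1, authorship ..

Answer: 0 0 0 1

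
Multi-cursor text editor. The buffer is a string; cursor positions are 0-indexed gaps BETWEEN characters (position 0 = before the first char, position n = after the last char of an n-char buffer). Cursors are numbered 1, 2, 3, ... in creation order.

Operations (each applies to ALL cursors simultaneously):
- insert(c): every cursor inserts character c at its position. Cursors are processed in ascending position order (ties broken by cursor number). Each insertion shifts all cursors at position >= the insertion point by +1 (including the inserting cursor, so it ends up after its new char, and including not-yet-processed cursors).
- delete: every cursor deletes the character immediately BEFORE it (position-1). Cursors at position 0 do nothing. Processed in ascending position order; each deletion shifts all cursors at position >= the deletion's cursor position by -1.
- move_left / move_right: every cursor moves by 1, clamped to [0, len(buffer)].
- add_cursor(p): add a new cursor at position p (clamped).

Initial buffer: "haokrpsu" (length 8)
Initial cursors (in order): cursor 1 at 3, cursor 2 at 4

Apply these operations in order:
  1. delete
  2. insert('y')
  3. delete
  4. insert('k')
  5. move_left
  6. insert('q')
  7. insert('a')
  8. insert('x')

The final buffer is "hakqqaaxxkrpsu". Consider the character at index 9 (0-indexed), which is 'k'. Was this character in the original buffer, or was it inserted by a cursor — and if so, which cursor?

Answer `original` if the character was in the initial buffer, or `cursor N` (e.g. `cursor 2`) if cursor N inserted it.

Answer: cursor 2

Derivation:
After op 1 (delete): buffer="harpsu" (len 6), cursors c1@2 c2@2, authorship ......
After op 2 (insert('y')): buffer="hayyrpsu" (len 8), cursors c1@4 c2@4, authorship ..12....
After op 3 (delete): buffer="harpsu" (len 6), cursors c1@2 c2@2, authorship ......
After op 4 (insert('k')): buffer="hakkrpsu" (len 8), cursors c1@4 c2@4, authorship ..12....
After op 5 (move_left): buffer="hakkrpsu" (len 8), cursors c1@3 c2@3, authorship ..12....
After op 6 (insert('q')): buffer="hakqqkrpsu" (len 10), cursors c1@5 c2@5, authorship ..1122....
After op 7 (insert('a')): buffer="hakqqaakrpsu" (len 12), cursors c1@7 c2@7, authorship ..112122....
After op 8 (insert('x')): buffer="hakqqaaxxkrpsu" (len 14), cursors c1@9 c2@9, authorship ..11212122....
Authorship (.=original, N=cursor N): . . 1 1 2 1 2 1 2 2 . . . .
Index 9: author = 2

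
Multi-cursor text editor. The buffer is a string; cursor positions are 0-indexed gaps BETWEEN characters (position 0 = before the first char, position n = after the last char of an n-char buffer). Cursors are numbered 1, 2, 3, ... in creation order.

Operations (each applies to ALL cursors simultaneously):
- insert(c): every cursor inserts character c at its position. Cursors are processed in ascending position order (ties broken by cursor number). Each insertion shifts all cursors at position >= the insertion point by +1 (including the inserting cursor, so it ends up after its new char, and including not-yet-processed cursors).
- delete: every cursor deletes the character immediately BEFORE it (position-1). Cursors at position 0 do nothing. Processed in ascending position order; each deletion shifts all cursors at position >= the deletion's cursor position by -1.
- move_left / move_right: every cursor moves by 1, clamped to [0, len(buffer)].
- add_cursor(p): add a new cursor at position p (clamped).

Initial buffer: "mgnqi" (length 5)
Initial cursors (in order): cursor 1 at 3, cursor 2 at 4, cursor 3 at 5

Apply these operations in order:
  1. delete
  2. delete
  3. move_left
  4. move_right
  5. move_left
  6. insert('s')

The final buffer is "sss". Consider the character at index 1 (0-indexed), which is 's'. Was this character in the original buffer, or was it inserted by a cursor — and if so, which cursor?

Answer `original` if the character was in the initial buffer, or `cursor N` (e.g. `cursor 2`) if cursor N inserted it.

After op 1 (delete): buffer="mg" (len 2), cursors c1@2 c2@2 c3@2, authorship ..
After op 2 (delete): buffer="" (len 0), cursors c1@0 c2@0 c3@0, authorship 
After op 3 (move_left): buffer="" (len 0), cursors c1@0 c2@0 c3@0, authorship 
After op 4 (move_right): buffer="" (len 0), cursors c1@0 c2@0 c3@0, authorship 
After op 5 (move_left): buffer="" (len 0), cursors c1@0 c2@0 c3@0, authorship 
After op 6 (insert('s')): buffer="sss" (len 3), cursors c1@3 c2@3 c3@3, authorship 123
Authorship (.=original, N=cursor N): 1 2 3
Index 1: author = 2

Answer: cursor 2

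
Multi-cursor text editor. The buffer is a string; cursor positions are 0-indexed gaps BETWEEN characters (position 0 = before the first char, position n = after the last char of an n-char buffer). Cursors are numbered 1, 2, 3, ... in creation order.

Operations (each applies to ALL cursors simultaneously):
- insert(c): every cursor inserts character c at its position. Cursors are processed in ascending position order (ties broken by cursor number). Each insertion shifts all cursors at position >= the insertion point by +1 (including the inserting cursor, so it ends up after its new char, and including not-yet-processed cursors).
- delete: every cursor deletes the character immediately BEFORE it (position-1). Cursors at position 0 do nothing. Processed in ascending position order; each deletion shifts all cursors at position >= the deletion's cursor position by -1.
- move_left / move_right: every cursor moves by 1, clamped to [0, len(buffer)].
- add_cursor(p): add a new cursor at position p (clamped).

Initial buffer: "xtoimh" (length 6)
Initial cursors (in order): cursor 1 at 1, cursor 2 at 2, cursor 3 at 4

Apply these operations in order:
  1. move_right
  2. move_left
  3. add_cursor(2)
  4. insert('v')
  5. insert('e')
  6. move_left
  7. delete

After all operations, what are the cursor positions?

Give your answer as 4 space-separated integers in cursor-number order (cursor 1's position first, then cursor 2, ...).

Answer: 1 4 7 4

Derivation:
After op 1 (move_right): buffer="xtoimh" (len 6), cursors c1@2 c2@3 c3@5, authorship ......
After op 2 (move_left): buffer="xtoimh" (len 6), cursors c1@1 c2@2 c3@4, authorship ......
After op 3 (add_cursor(2)): buffer="xtoimh" (len 6), cursors c1@1 c2@2 c4@2 c3@4, authorship ......
After op 4 (insert('v')): buffer="xvtvvoivmh" (len 10), cursors c1@2 c2@5 c4@5 c3@8, authorship .1.24..3..
After op 5 (insert('e')): buffer="xvetvveeoivemh" (len 14), cursors c1@3 c2@8 c4@8 c3@12, authorship .11.2424..33..
After op 6 (move_left): buffer="xvetvveeoivemh" (len 14), cursors c1@2 c2@7 c4@7 c3@11, authorship .11.2424..33..
After op 7 (delete): buffer="xetveoiemh" (len 10), cursors c1@1 c2@4 c4@4 c3@7, authorship .1.24..3..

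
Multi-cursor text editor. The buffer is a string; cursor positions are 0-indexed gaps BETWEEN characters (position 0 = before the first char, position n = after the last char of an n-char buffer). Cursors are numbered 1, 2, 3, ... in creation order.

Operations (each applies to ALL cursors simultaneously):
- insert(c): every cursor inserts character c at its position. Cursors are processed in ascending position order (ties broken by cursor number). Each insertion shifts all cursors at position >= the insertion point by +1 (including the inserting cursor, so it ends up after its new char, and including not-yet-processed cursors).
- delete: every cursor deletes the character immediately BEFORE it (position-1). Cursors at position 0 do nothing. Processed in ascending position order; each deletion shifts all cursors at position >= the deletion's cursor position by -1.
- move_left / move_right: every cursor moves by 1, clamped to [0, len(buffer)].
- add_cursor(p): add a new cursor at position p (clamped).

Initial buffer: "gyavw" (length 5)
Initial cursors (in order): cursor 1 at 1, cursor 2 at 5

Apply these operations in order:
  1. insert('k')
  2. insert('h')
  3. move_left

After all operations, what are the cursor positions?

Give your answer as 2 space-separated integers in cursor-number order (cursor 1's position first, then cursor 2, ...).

After op 1 (insert('k')): buffer="gkyavwk" (len 7), cursors c1@2 c2@7, authorship .1....2
After op 2 (insert('h')): buffer="gkhyavwkh" (len 9), cursors c1@3 c2@9, authorship .11....22
After op 3 (move_left): buffer="gkhyavwkh" (len 9), cursors c1@2 c2@8, authorship .11....22

Answer: 2 8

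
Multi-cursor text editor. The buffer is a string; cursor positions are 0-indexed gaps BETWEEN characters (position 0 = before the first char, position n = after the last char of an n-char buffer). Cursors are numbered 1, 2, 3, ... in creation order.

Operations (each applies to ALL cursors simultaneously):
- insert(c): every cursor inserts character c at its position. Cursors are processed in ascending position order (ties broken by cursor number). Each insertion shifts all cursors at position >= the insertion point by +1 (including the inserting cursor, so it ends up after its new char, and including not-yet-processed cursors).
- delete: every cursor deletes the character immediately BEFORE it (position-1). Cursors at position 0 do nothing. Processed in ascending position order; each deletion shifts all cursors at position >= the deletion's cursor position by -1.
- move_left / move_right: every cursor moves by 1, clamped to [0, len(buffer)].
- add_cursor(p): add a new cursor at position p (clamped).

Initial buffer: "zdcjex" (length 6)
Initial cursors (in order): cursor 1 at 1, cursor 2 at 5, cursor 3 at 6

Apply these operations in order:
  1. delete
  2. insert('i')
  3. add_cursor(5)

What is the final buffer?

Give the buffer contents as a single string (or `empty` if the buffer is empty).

Answer: idcjii

Derivation:
After op 1 (delete): buffer="dcj" (len 3), cursors c1@0 c2@3 c3@3, authorship ...
After op 2 (insert('i')): buffer="idcjii" (len 6), cursors c1@1 c2@6 c3@6, authorship 1...23
After op 3 (add_cursor(5)): buffer="idcjii" (len 6), cursors c1@1 c4@5 c2@6 c3@6, authorship 1...23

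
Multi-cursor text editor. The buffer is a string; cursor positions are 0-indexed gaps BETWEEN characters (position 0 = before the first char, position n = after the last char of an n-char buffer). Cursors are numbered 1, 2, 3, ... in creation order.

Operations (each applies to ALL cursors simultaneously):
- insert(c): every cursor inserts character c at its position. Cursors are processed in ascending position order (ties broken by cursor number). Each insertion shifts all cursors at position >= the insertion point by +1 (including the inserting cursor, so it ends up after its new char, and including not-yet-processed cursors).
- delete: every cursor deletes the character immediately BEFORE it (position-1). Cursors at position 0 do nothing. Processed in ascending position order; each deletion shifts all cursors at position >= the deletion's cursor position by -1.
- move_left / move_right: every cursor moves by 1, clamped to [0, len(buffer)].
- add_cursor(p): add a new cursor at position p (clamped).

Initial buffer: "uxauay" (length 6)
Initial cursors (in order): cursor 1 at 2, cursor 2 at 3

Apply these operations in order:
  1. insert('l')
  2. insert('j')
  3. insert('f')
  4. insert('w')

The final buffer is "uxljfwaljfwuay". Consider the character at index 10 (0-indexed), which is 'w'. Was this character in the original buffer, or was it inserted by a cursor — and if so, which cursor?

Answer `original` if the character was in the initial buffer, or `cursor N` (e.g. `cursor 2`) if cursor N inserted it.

Answer: cursor 2

Derivation:
After op 1 (insert('l')): buffer="uxlaluay" (len 8), cursors c1@3 c2@5, authorship ..1.2...
After op 2 (insert('j')): buffer="uxljaljuay" (len 10), cursors c1@4 c2@7, authorship ..11.22...
After op 3 (insert('f')): buffer="uxljfaljfuay" (len 12), cursors c1@5 c2@9, authorship ..111.222...
After op 4 (insert('w')): buffer="uxljfwaljfwuay" (len 14), cursors c1@6 c2@11, authorship ..1111.2222...
Authorship (.=original, N=cursor N): . . 1 1 1 1 . 2 2 2 2 . . .
Index 10: author = 2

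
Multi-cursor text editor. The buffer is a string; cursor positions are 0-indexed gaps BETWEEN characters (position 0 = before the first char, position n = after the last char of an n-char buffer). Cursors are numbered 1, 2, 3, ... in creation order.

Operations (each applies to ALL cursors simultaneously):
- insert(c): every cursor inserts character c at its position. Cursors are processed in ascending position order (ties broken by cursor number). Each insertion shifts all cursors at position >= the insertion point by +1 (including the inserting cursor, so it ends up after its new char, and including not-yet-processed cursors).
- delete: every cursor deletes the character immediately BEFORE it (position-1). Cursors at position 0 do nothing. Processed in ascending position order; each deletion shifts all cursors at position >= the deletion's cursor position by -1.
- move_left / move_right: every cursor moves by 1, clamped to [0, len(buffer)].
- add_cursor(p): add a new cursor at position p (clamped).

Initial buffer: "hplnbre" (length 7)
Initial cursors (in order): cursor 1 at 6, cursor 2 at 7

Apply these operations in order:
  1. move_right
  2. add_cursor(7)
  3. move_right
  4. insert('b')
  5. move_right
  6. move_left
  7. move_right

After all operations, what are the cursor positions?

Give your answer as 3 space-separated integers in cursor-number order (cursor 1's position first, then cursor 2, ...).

After op 1 (move_right): buffer="hplnbre" (len 7), cursors c1@7 c2@7, authorship .......
After op 2 (add_cursor(7)): buffer="hplnbre" (len 7), cursors c1@7 c2@7 c3@7, authorship .......
After op 3 (move_right): buffer="hplnbre" (len 7), cursors c1@7 c2@7 c3@7, authorship .......
After op 4 (insert('b')): buffer="hplnbrebbb" (len 10), cursors c1@10 c2@10 c3@10, authorship .......123
After op 5 (move_right): buffer="hplnbrebbb" (len 10), cursors c1@10 c2@10 c3@10, authorship .......123
After op 6 (move_left): buffer="hplnbrebbb" (len 10), cursors c1@9 c2@9 c3@9, authorship .......123
After op 7 (move_right): buffer="hplnbrebbb" (len 10), cursors c1@10 c2@10 c3@10, authorship .......123

Answer: 10 10 10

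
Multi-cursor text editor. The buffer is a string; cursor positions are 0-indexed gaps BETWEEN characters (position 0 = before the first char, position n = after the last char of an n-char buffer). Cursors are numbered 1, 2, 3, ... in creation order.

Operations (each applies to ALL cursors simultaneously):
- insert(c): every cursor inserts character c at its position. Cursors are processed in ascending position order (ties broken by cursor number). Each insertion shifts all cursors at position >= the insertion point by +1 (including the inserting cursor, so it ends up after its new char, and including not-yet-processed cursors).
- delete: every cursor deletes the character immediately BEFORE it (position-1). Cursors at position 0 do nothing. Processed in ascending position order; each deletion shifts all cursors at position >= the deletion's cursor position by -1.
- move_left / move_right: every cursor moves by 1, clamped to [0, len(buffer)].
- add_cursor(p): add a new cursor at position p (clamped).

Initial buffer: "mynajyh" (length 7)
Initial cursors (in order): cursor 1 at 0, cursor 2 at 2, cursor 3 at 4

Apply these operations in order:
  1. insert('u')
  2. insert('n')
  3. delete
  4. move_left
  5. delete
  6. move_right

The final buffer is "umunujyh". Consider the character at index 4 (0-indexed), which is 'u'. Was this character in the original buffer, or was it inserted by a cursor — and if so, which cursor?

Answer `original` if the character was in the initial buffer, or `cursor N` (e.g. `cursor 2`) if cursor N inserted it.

Answer: cursor 3

Derivation:
After op 1 (insert('u')): buffer="umyunaujyh" (len 10), cursors c1@1 c2@4 c3@7, authorship 1..2..3...
After op 2 (insert('n')): buffer="unmyunnaunjyh" (len 13), cursors c1@2 c2@6 c3@10, authorship 11..22..33...
After op 3 (delete): buffer="umyunaujyh" (len 10), cursors c1@1 c2@4 c3@7, authorship 1..2..3...
After op 4 (move_left): buffer="umyunaujyh" (len 10), cursors c1@0 c2@3 c3@6, authorship 1..2..3...
After op 5 (delete): buffer="umunujyh" (len 8), cursors c1@0 c2@2 c3@4, authorship 1.2.3...
After op 6 (move_right): buffer="umunujyh" (len 8), cursors c1@1 c2@3 c3@5, authorship 1.2.3...
Authorship (.=original, N=cursor N): 1 . 2 . 3 . . .
Index 4: author = 3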